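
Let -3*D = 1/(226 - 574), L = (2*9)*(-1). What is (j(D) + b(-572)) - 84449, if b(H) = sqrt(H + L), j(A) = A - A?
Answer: -84449 + I*sqrt(590) ≈ -84449.0 + 24.29*I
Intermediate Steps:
L = -18 (L = 18*(-1) = -18)
D = 1/1044 (D = -1/(3*(226 - 574)) = -1/3/(-348) = -1/3*(-1/348) = 1/1044 ≈ 0.00095785)
j(A) = 0
b(H) = sqrt(-18 + H) (b(H) = sqrt(H - 18) = sqrt(-18 + H))
(j(D) + b(-572)) - 84449 = (0 + sqrt(-18 - 572)) - 84449 = (0 + sqrt(-590)) - 84449 = (0 + I*sqrt(590)) - 84449 = I*sqrt(590) - 84449 = -84449 + I*sqrt(590)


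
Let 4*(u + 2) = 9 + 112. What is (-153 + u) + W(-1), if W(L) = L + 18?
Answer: -431/4 ≈ -107.75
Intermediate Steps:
u = 113/4 (u = -2 + (9 + 112)/4 = -2 + (1/4)*121 = -2 + 121/4 = 113/4 ≈ 28.250)
W(L) = 18 + L
(-153 + u) + W(-1) = (-153 + 113/4) + (18 - 1) = -499/4 + 17 = -431/4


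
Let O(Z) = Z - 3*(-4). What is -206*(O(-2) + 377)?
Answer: -79722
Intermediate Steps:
O(Z) = 12 + Z (O(Z) = Z + 12 = 12 + Z)
-206*(O(-2) + 377) = -206*((12 - 2) + 377) = -206*(10 + 377) = -206*387 = -79722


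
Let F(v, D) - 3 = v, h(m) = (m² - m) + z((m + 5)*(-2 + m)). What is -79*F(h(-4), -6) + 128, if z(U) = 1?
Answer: -1768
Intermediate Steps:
h(m) = 1 + m² - m (h(m) = (m² - m) + 1 = 1 + m² - m)
F(v, D) = 3 + v
-79*F(h(-4), -6) + 128 = -79*(3 + (1 + (-4)² - 1*(-4))) + 128 = -79*(3 + (1 + 16 + 4)) + 128 = -79*(3 + 21) + 128 = -79*24 + 128 = -1896 + 128 = -1768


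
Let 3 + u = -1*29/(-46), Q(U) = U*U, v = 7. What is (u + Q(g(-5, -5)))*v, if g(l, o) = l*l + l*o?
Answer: 804237/46 ≈ 17483.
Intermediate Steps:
g(l, o) = l**2 + l*o
Q(U) = U**2
u = -109/46 (u = -3 - 1*29/(-46) = -3 - 29*(-1/46) = -3 + 29/46 = -109/46 ≈ -2.3696)
(u + Q(g(-5, -5)))*v = (-109/46 + (-5*(-5 - 5))**2)*7 = (-109/46 + (-5*(-10))**2)*7 = (-109/46 + 50**2)*7 = (-109/46 + 2500)*7 = (114891/46)*7 = 804237/46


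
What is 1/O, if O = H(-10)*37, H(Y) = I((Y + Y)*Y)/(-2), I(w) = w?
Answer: -1/3700 ≈ -0.00027027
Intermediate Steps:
H(Y) = -Y**2 (H(Y) = ((Y + Y)*Y)/(-2) = ((2*Y)*Y)*(-1/2) = (2*Y**2)*(-1/2) = -Y**2)
O = -3700 (O = -1*(-10)**2*37 = -1*100*37 = -100*37 = -3700)
1/O = 1/(-3700) = -1/3700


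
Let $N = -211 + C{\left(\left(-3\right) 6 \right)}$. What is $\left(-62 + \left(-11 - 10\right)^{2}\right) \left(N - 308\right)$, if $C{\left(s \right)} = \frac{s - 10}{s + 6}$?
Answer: $- \frac{587450}{3} \approx -1.9582 \cdot 10^{5}$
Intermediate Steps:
$C{\left(s \right)} = \frac{-10 + s}{6 + s}$
$N = - \frac{626}{3}$ ($N = -211 + \frac{-10 - 18}{6 - 18} = -211 + \frac{1}{-12} \left(-28\right) = -211 - - \frac{7}{3} = -211 + \frac{7}{3} = - \frac{626}{3} \approx -208.67$)
$\left(-62 + \left(-11 - 10\right)^{2}\right) \left(N - 308\right) = \left(-62 + \left(-11 - 10\right)^{2}\right) \left(- \frac{626}{3} - 308\right) = \left(-62 + \left(-21\right)^{2}\right) \left(- \frac{1550}{3}\right) = \left(-62 + 441\right) \left(- \frac{1550}{3}\right) = 379 \left(- \frac{1550}{3}\right) = - \frac{587450}{3}$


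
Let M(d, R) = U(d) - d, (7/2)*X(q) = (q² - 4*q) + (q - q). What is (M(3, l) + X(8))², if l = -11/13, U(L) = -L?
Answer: 484/49 ≈ 9.8775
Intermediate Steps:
X(q) = -8*q/7 + 2*q²/7 (X(q) = 2*((q² - 4*q) + (q - q))/7 = 2*((q² - 4*q) + 0)/7 = 2*(q² - 4*q)/7 = -8*q/7 + 2*q²/7)
l = -11/13 (l = -11*1/13 = -11/13 ≈ -0.84615)
M(d, R) = -2*d (M(d, R) = -d - d = -2*d)
(M(3, l) + X(8))² = (-2*3 + (2/7)*8*(-4 + 8))² = (-6 + (2/7)*8*4)² = (-6 + 64/7)² = (22/7)² = 484/49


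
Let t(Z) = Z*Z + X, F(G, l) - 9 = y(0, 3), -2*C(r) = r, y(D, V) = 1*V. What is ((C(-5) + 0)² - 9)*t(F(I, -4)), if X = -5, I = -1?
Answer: -1529/4 ≈ -382.25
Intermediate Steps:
y(D, V) = V
C(r) = -r/2
F(G, l) = 12 (F(G, l) = 9 + 3 = 12)
t(Z) = -5 + Z² (t(Z) = Z*Z - 5 = Z² - 5 = -5 + Z²)
((C(-5) + 0)² - 9)*t(F(I, -4)) = ((-½*(-5) + 0)² - 9)*(-5 + 12²) = ((5/2 + 0)² - 9)*(-5 + 144) = ((5/2)² - 9)*139 = (25/4 - 9)*139 = -11/4*139 = -1529/4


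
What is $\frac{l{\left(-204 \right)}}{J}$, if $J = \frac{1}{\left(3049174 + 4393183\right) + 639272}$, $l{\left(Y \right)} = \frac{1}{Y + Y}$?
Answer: $- \frac{8081629}{408} \approx -19808.0$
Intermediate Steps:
$l{\left(Y \right)} = \frac{1}{2 Y}$
$J = \frac{1}{8081629}$ ($J = \frac{1}{7442357 + 639272} = \frac{1}{8081629} \approx 1.2374 \cdot 10^{-7}$)
$\frac{l{\left(-204 \right)}}{J} = \frac{1}{2 \left(-204\right)} \frac{1}{\frac{1}{8081629}} = \frac{1}{2} \left(- \frac{1}{204}\right) 8081629 = \left(- \frac{1}{408}\right) 8081629 = - \frac{8081629}{408}$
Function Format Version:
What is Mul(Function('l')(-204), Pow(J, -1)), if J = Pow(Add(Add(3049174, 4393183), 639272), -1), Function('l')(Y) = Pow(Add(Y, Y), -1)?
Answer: Rational(-8081629, 408) ≈ -19808.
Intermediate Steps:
Function('l')(Y) = Mul(Rational(1, 2), Pow(Y, -1)) (Function('l')(Y) = Pow(Mul(2, Y), -1) = Mul(Rational(1, 2), Pow(Y, -1)))
J = Rational(1, 8081629) (J = Pow(Add(7442357, 639272), -1) = Pow(8081629, -1) = Rational(1, 8081629) ≈ 1.2374e-7)
Mul(Function('l')(-204), Pow(J, -1)) = Mul(Mul(Rational(1, 2), Pow(-204, -1)), Pow(Rational(1, 8081629), -1)) = Mul(Mul(Rational(1, 2), Rational(-1, 204)), 8081629) = Mul(Rational(-1, 408), 8081629) = Rational(-8081629, 408)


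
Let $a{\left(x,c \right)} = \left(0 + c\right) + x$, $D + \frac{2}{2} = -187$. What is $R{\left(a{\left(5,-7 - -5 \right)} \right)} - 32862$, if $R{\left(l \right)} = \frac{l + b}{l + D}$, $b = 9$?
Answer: $- \frac{6079482}{185} \approx -32862.0$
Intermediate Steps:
$D = -188$ ($D = -1 - 187 = -188$)
$a{\left(x,c \right)} = c + x$
$R{\left(l \right)} = \frac{9 + l}{-188 + l}$ ($R{\left(l \right)} = \frac{l + 9}{l - 188} = \frac{9 + l}{-188 + l}$)
$R{\left(a{\left(5,-7 - -5 \right)} \right)} - 32862 = \frac{9 + \left(\left(-7 - -5\right) + 5\right)}{-188 + \left(\left(-7 - -5\right) + 5\right)} - 32862 = \frac{9 + \left(\left(-7 + 5\right) + 5\right)}{-188 + \left(\left(-7 + 5\right) + 5\right)} - 32862 = \frac{9 + \left(-2 + 5\right)}{-188 + \left(-2 + 5\right)} - 32862 = \frac{9 + 3}{-188 + 3} - 32862 = \frac{1}{-185} \cdot 12 - 32862 = \left(- \frac{1}{185}\right) 12 - 32862 = - \frac{12}{185} - 32862 = - \frac{6079482}{185}$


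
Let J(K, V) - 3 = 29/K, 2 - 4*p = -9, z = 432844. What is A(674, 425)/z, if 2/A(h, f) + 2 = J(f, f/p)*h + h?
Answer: 425/252022553312 ≈ 1.6864e-9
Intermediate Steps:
p = 11/4 (p = 1/2 - 1/4*(-9) = 1/2 + 9/4 = 11/4 ≈ 2.7500)
J(K, V) = 3 + 29/K
A(h, f) = 2/(-2 + h + h*(3 + 29/f)) (A(h, f) = 2/(-2 + ((3 + 29/f)*h + h)) = 2/(-2 + (h*(3 + 29/f) + h)) = 2/(-2 + (h + h*(3 + 29/f))) = 2/(-2 + h + h*(3 + 29/f)))
A(674, 425)/z = (2*425/(425*(-2 + 674) + 674*(29 + 3*425)))/432844 = (2*425/(425*672 + 674*(29 + 1275)))*(1/432844) = (2*425/(285600 + 674*1304))*(1/432844) = (2*425/(285600 + 878896))*(1/432844) = (2*425/1164496)*(1/432844) = (2*425*(1/1164496))*(1/432844) = (425/582248)*(1/432844) = 425/252022553312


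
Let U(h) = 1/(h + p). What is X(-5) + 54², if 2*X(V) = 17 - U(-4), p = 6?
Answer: 11697/4 ≈ 2924.3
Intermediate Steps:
U(h) = 1/(6 + h) (U(h) = 1/(h + 6) = 1/(6 + h))
X(V) = 33/4 (X(V) = (17 - 1/(6 - 4))/2 = (17 - 1/2)/2 = (17 - 1*½)/2 = (17 - ½)/2 = (½)*(33/2) = 33/4)
X(-5) + 54² = 33/4 + 54² = 33/4 + 2916 = 11697/4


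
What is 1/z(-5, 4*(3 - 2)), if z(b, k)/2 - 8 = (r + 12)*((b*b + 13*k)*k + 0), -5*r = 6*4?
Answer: 5/22256 ≈ 0.00022466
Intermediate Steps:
r = -24/5 (r = -6*4/5 = -⅕*24 = -24/5 ≈ -4.8000)
z(b, k) = 16 + 72*k*(b² + 13*k)/5 (z(b, k) = 16 + 2*((-24/5 + 12)*((b*b + 13*k)*k + 0)) = 16 + 2*(36*((b² + 13*k)*k + 0)/5) = 16 + 2*(36*(k*(b² + 13*k) + 0)/5) = 16 + 2*(36*(k*(b² + 13*k))/5) = 16 + 2*(36*k*(b² + 13*k)/5) = 16 + 72*k*(b² + 13*k)/5)
1/z(-5, 4*(3 - 2)) = 1/(16 + 936*(4*(3 - 2))²/5 + (72/5)*(4*(3 - 2))*(-5)²) = 1/(16 + 936*(4*1)²/5 + (72/5)*(4*1)*25) = 1/(16 + (936/5)*4² + (72/5)*4*25) = 1/(16 + (936/5)*16 + 1440) = 1/(16 + 14976/5 + 1440) = 1/(22256/5) = 5/22256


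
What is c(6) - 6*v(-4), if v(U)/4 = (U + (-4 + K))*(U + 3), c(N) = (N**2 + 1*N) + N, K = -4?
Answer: -240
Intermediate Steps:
c(N) = N**2 + 2*N (c(N) = (N**2 + N) + N = (N + N**2) + N = N**2 + 2*N)
v(U) = 4*(-8 + U)*(3 + U) (v(U) = 4*((U + (-4 - 4))*(U + 3)) = 4*((U - 8)*(3 + U)) = 4*((-8 + U)*(3 + U)) = 4*(-8 + U)*(3 + U))
c(6) - 6*v(-4) = 6*(2 + 6) - 6*(-96 - 20*(-4) + 4*(-4)**2) = 6*8 - 6*(-96 + 80 + 4*16) = 48 - 6*(-96 + 80 + 64) = 48 - 6*48 = 48 - 288 = -240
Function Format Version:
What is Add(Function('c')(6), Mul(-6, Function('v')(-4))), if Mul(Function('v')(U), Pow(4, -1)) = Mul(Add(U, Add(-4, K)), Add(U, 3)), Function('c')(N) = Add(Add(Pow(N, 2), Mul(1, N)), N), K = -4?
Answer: -240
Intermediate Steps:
Function('c')(N) = Add(Pow(N, 2), Mul(2, N)) (Function('c')(N) = Add(Add(Pow(N, 2), N), N) = Add(Add(N, Pow(N, 2)), N) = Add(Pow(N, 2), Mul(2, N)))
Function('v')(U) = Mul(4, Add(-8, U), Add(3, U)) (Function('v')(U) = Mul(4, Mul(Add(U, Add(-4, -4)), Add(U, 3))) = Mul(4, Mul(Add(U, -8), Add(3, U))) = Mul(4, Mul(Add(-8, U), Add(3, U))) = Mul(4, Add(-8, U), Add(3, U)))
Add(Function('c')(6), Mul(-6, Function('v')(-4))) = Add(Mul(6, Add(2, 6)), Mul(-6, Add(-96, Mul(-20, -4), Mul(4, Pow(-4, 2))))) = Add(Mul(6, 8), Mul(-6, Add(-96, 80, Mul(4, 16)))) = Add(48, Mul(-6, Add(-96, 80, 64))) = Add(48, Mul(-6, 48)) = Add(48, -288) = -240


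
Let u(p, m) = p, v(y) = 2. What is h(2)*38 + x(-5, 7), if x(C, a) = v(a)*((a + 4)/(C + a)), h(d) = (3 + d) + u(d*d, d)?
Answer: 353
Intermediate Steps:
h(d) = 3 + d + d² (h(d) = (3 + d) + d*d = (3 + d) + d² = 3 + d + d²)
x(C, a) = 2*(4 + a)/(C + a) (x(C, a) = 2*((a + 4)/(C + a)) = 2*((4 + a)/(C + a)) = 2*(4 + a)/(C + a))
h(2)*38 + x(-5, 7) = (3 + 2 + 2²)*38 + 2*(4 + 7)/(-5 + 7) = (3 + 2 + 4)*38 + 2*11/2 = 9*38 + 2*(½)*11 = 342 + 11 = 353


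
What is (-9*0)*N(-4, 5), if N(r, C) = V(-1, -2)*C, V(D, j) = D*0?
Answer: 0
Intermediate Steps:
V(D, j) = 0
N(r, C) = 0 (N(r, C) = 0*C = 0)
(-9*0)*N(-4, 5) = -9*0*0 = 0*0 = 0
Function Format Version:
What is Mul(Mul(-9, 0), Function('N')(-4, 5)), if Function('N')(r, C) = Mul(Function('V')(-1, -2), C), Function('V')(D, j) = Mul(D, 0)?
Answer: 0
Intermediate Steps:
Function('V')(D, j) = 0
Function('N')(r, C) = 0 (Function('N')(r, C) = Mul(0, C) = 0)
Mul(Mul(-9, 0), Function('N')(-4, 5)) = Mul(Mul(-9, 0), 0) = Mul(0, 0) = 0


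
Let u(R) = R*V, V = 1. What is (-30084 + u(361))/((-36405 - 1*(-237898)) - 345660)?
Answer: 29723/144167 ≈ 0.20617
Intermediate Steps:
u(R) = R (u(R) = R*1 = R)
(-30084 + u(361))/((-36405 - 1*(-237898)) - 345660) = (-30084 + 361)/((-36405 - 1*(-237898)) - 345660) = -29723/((-36405 + 237898) - 345660) = -29723/(201493 - 345660) = -29723/(-144167) = -29723*(-1/144167) = 29723/144167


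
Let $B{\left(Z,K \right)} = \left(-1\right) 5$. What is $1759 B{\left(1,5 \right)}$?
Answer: $-8795$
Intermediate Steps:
$B{\left(Z,K \right)} = -5$
$1759 B{\left(1,5 \right)} = 1759 \left(-5\right) = -8795$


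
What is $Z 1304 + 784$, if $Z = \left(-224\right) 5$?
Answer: $-1459696$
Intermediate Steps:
$Z = -1120$
$Z 1304 + 784 = \left(-1120\right) 1304 + 784 = -1460480 + 784 = -1459696$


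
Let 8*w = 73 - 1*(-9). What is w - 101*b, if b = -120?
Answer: 48521/4 ≈ 12130.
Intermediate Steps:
w = 41/4 (w = (73 - 1*(-9))/8 = (73 + 9)/8 = (⅛)*82 = 41/4 ≈ 10.250)
w - 101*b = 41/4 - 101*(-120) = 41/4 + 12120 = 48521/4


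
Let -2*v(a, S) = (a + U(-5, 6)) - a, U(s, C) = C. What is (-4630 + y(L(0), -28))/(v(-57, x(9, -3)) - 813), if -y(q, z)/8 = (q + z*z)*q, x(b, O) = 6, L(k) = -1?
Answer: -817/408 ≈ -2.0024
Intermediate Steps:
y(q, z) = -8*q*(q + z**2) (y(q, z) = -8*(q + z*z)*q = -8*(q + z**2)*q = -8*q*(q + z**2))
v(a, S) = -3 (v(a, S) = -((a + 6) - a)/2 = -((6 + a) - a)/2 = -1/2*6 = -3)
(-4630 + y(L(0), -28))/(v(-57, x(9, -3)) - 813) = (-4630 - 8*(-1)*(-1 + (-28)**2))/(-3 - 813) = (-4630 - 8*(-1)*(-1 + 784))/(-816) = (-4630 - 8*(-1)*783)*(-1/816) = (-4630 + 6264)*(-1/816) = 1634*(-1/816) = -817/408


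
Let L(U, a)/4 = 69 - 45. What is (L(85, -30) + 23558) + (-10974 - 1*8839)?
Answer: 3841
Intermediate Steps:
L(U, a) = 96 (L(U, a) = 4*(69 - 45) = 4*24 = 96)
(L(85, -30) + 23558) + (-10974 - 1*8839) = (96 + 23558) + (-10974 - 1*8839) = 23654 + (-10974 - 8839) = 23654 - 19813 = 3841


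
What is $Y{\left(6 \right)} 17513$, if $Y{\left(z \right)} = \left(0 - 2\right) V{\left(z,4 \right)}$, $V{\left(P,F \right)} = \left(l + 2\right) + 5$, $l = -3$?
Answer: $-140104$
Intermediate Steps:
$V{\left(P,F \right)} = 4$ ($V{\left(P,F \right)} = \left(-3 + 2\right) + 5 = -1 + 5 = 4$)
$Y{\left(z \right)} = -8$ ($Y{\left(z \right)} = \left(0 - 2\right) 4 = \left(-2\right) 4 = -8$)
$Y{\left(6 \right)} 17513 = \left(-8\right) 17513 = -140104$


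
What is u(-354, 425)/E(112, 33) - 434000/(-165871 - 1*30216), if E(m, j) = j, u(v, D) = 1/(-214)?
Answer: 3064711913/1384766394 ≈ 2.2132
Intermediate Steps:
u(v, D) = -1/214
u(-354, 425)/E(112, 33) - 434000/(-165871 - 1*30216) = -1/214/33 - 434000/(-165871 - 1*30216) = -1/214*1/33 - 434000/(-165871 - 30216) = -1/7062 - 434000/(-196087) = -1/7062 - 434000*(-1/196087) = -1/7062 + 434000/196087 = 3064711913/1384766394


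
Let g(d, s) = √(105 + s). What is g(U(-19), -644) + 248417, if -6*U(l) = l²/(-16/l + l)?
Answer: 248417 + 7*I*√11 ≈ 2.4842e+5 + 23.216*I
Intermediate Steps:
U(l) = -l²/(6*(l - 16/l)) (U(l) = -l²/(6*(-16/l + l)) = -l²/(6*(l - 16/l)))
g(U(-19), -644) + 248417 = √(105 - 644) + 248417 = √(-539) + 248417 = 7*I*√11 + 248417 = 248417 + 7*I*√11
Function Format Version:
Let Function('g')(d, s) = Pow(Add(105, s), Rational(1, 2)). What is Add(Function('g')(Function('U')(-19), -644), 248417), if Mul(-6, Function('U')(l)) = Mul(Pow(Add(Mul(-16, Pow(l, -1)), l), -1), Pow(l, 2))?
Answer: Add(248417, Mul(7, I, Pow(11, Rational(1, 2)))) ≈ Add(2.4842e+5, Mul(23.216, I))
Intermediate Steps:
Function('U')(l) = Mul(Rational(-1, 6), Pow(l, 2), Pow(Add(l, Mul(-16, Pow(l, -1))), -1)) (Function('U')(l) = Mul(Rational(-1, 6), Mul(Pow(Add(Mul(-16, Pow(l, -1)), l), -1), Pow(l, 2))) = Mul(Rational(-1, 6), Mul(Pow(Add(l, Mul(-16, Pow(l, -1))), -1), Pow(l, 2))) = Mul(Rational(-1, 6), Mul(Pow(l, 2), Pow(Add(l, Mul(-16, Pow(l, -1))), -1))) = Mul(Rational(-1, 6), Pow(l, 2), Pow(Add(l, Mul(-16, Pow(l, -1))), -1)))
Add(Function('g')(Function('U')(-19), -644), 248417) = Add(Pow(Add(105, -644), Rational(1, 2)), 248417) = Add(Pow(-539, Rational(1, 2)), 248417) = Add(Mul(7, I, Pow(11, Rational(1, 2))), 248417) = Add(248417, Mul(7, I, Pow(11, Rational(1, 2))))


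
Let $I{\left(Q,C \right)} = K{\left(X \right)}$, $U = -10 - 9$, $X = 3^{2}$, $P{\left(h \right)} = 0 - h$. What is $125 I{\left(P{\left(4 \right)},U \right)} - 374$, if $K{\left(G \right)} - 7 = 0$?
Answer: $501$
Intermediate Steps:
$P{\left(h \right)} = - h$
$X = 9$
$K{\left(G \right)} = 7$ ($K{\left(G \right)} = 7 + 0 = 7$)
$U = -19$
$I{\left(Q,C \right)} = 7$
$125 I{\left(P{\left(4 \right)},U \right)} - 374 = 125 \cdot 7 - 374 = 875 - 374 = 501$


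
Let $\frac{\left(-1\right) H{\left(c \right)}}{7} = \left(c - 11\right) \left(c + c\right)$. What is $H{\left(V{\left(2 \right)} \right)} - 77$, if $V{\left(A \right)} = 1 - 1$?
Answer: $-77$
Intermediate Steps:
$V{\left(A \right)} = 0$
$H{\left(c \right)} = - 14 c \left(-11 + c\right)$ ($H{\left(c \right)} = - 7 \left(c - 11\right) \left(c + c\right) = - 7 \left(-11 + c\right) 2 c = - 7 \cdot 2 c \left(-11 + c\right) = - 14 c \left(-11 + c\right)$)
$H{\left(V{\left(2 \right)} \right)} - 77 = 14 \cdot 0 \left(11 - 0\right) - 77 = 14 \cdot 0 \left(11 + 0\right) - 77 = 14 \cdot 0 \cdot 11 - 77 = 0 - 77 = -77$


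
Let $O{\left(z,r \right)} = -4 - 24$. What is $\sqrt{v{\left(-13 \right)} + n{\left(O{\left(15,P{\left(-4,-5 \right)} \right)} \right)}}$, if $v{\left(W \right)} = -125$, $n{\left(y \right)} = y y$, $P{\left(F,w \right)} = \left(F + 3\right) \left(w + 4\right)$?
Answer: $\sqrt{659} \approx 25.671$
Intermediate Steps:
$P{\left(F,w \right)} = \left(3 + F\right) \left(4 + w\right)$
$O{\left(z,r \right)} = -28$ ($O{\left(z,r \right)} = -4 - 24 = -28$)
$n{\left(y \right)} = y^{2}$
$\sqrt{v{\left(-13 \right)} + n{\left(O{\left(15,P{\left(-4,-5 \right)} \right)} \right)}} = \sqrt{-125 + \left(-28\right)^{2}} = \sqrt{-125 + 784} = \sqrt{659}$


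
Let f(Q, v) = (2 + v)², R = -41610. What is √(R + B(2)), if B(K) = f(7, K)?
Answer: I*√41594 ≈ 203.95*I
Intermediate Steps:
B(K) = (2 + K)²
√(R + B(2)) = √(-41610 + (2 + 2)²) = √(-41610 + 4²) = √(-41610 + 16) = √(-41594) = I*√41594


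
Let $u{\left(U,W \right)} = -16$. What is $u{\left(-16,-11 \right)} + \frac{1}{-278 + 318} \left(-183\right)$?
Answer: $- \frac{823}{40} \approx -20.575$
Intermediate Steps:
$u{\left(-16,-11 \right)} + \frac{1}{-278 + 318} \left(-183\right) = -16 + \frac{1}{-278 + 318} \left(-183\right) = -16 + \frac{1}{40} \left(-183\right) = -16 - \frac{183}{40} = - \frac{823}{40}$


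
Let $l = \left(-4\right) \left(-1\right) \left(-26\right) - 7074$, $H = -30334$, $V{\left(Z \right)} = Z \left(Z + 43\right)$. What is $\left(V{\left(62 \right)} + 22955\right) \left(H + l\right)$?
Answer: $-1105291080$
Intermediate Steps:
$V{\left(Z \right)} = Z \left(43 + Z\right)$
$l = -7178$ ($l = 4 \left(-26\right) - 7074 = -104 - 7074 = -7178$)
$\left(V{\left(62 \right)} + 22955\right) \left(H + l\right) = \left(62 \left(43 + 62\right) + 22955\right) \left(-30334 - 7178\right) = \left(62 \cdot 105 + 22955\right) \left(-37512\right) = \left(6510 + 22955\right) \left(-37512\right) = 29465 \left(-37512\right) = -1105291080$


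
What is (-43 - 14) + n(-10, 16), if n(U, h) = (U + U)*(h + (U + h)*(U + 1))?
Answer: 703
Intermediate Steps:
n(U, h) = 2*U*(h + (1 + U)*(U + h)) (n(U, h) = (2*U)*(h + (U + h)*(1 + U)) = (2*U)*(h + (1 + U)*(U + h)) = 2*U*(h + (1 + U)*(U + h)))
(-43 - 14) + n(-10, 16) = (-43 - 14) + 2*(-10)*(-10 + (-10)² + 2*16 - 10*16) = -57 + 2*(-10)*(-10 + 100 + 32 - 160) = -57 + 2*(-10)*(-38) = -57 + 760 = 703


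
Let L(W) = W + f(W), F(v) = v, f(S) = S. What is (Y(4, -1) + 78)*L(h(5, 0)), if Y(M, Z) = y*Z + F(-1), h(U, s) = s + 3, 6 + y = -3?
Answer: 516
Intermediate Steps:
y = -9 (y = -6 - 3 = -9)
h(U, s) = 3 + s
Y(M, Z) = -1 - 9*Z (Y(M, Z) = -9*Z - 1 = -1 - 9*Z)
L(W) = 2*W (L(W) = W + W = 2*W)
(Y(4, -1) + 78)*L(h(5, 0)) = ((-1 - 9*(-1)) + 78)*(2*(3 + 0)) = ((-1 + 9) + 78)*(2*3) = (8 + 78)*6 = 86*6 = 516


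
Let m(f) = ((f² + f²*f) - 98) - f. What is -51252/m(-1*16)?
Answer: 25626/1961 ≈ 13.068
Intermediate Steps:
m(f) = -98 + f² + f³ - f (m(f) = ((f² + f³) - 98) - f = (-98 + f² + f³) - f = -98 + f² + f³ - f)
-51252/m(-1*16) = -51252/(-98 + (-1*16)² + (-1*16)³ - (-1)*16) = -51252/(-98 + (-16)² + (-16)³ - 1*(-16)) = -51252/(-98 + 256 - 4096 + 16) = -51252/(-3922) = -51252*(-1/3922) = 25626/1961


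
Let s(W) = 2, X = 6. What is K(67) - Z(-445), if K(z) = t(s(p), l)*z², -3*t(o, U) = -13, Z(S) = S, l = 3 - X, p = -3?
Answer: 59692/3 ≈ 19897.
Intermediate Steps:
l = -3 (l = 3 - 1*6 = 3 - 6 = -3)
t(o, U) = 13/3 (t(o, U) = -⅓*(-13) = 13/3)
K(z) = 13*z²/3
K(67) - Z(-445) = (13/3)*67² - 1*(-445) = (13/3)*4489 + 445 = 58357/3 + 445 = 59692/3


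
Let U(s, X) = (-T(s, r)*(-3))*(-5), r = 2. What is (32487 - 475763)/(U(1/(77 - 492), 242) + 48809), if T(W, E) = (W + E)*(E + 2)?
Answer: -36791908/4041199 ≈ -9.1042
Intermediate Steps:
T(W, E) = (2 + E)*(E + W) (T(W, E) = (E + W)*(2 + E) = (2 + E)*(E + W))
U(s, X) = -120 - 60*s (U(s, X) = (-(2² + 2*2 + 2*s + 2*s)*(-3))*(-5) = (-(4 + 4 + 2*s + 2*s)*(-3))*(-5) = (-(8 + 4*s)*(-3))*(-5) = ((-8 - 4*s)*(-3))*(-5) = (24 + 12*s)*(-5) = -120 - 60*s)
(32487 - 475763)/(U(1/(77 - 492), 242) + 48809) = (32487 - 475763)/((-120 - 60/(77 - 492)) + 48809) = -443276/((-120 - 60/(-415)) + 48809) = -443276/((-120 - 60*(-1/415)) + 48809) = -443276/((-120 + 12/83) + 48809) = -443276/(-9948/83 + 48809) = -443276/4041199/83 = -443276*83/4041199 = -36791908/4041199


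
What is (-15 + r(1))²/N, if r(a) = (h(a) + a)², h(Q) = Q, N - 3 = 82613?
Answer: 121/82616 ≈ 0.0014646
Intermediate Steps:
N = 82616 (N = 3 + 82613 = 82616)
r(a) = 4*a² (r(a) = (a + a)² = (2*a)² = 4*a²)
(-15 + r(1))²/N = (-15 + 4*1²)²/82616 = (-15 + 4*1)²*(1/82616) = (-15 + 4)²*(1/82616) = (-11)²*(1/82616) = 121*(1/82616) = 121/82616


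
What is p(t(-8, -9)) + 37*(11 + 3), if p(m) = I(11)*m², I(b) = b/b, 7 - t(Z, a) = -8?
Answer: 743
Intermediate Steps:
t(Z, a) = 15 (t(Z, a) = 7 - 1*(-8) = 7 + 8 = 15)
I(b) = 1
p(m) = m² (p(m) = 1*m² = m²)
p(t(-8, -9)) + 37*(11 + 3) = 15² + 37*(11 + 3) = 225 + 37*14 = 225 + 518 = 743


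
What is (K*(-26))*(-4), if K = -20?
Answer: -2080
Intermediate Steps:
(K*(-26))*(-4) = -20*(-26)*(-4) = 520*(-4) = -2080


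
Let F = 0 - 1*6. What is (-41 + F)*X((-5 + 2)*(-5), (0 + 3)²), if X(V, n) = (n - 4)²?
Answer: -1175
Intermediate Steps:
F = -6 (F = 0 - 6 = -6)
X(V, n) = (-4 + n)²
(-41 + F)*X((-5 + 2)*(-5), (0 + 3)²) = (-41 - 6)*(-4 + (0 + 3)²)² = -47*(-4 + 3²)² = -47*(-4 + 9)² = -47*5² = -47*25 = -1175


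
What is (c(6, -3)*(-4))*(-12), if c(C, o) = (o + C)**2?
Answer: 432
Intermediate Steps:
c(C, o) = (C + o)**2
(c(6, -3)*(-4))*(-12) = ((6 - 3)**2*(-4))*(-12) = (3**2*(-4))*(-12) = (9*(-4))*(-12) = -36*(-12) = 432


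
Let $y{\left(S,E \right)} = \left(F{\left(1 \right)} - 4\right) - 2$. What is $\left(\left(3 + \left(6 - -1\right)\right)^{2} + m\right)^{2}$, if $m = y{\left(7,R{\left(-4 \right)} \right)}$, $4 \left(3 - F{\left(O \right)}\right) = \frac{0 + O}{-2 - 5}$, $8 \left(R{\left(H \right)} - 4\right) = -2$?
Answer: $\frac{7382089}{784} \approx 9415.9$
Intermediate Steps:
$R{\left(H \right)} = \frac{15}{4}$ ($R{\left(H \right)} = 4 + \frac{1}{8} \left(-2\right) = 4 - \frac{1}{4} = \frac{15}{4}$)
$F{\left(O \right)} = 3 + \frac{O}{28}$ ($F{\left(O \right)} = 3 - \frac{\left(0 + O\right) \frac{1}{-2 - 5}}{4} = 3 - \frac{O \frac{1}{-7}}{4} = 3 - \frac{O \left(- \frac{1}{7}\right)}{4} = 3 - \frac{\left(- \frac{1}{7}\right) O}{4} = 3 + \frac{O}{28}$)
$y{\left(S,E \right)} = - \frac{83}{28}$ ($y{\left(S,E \right)} = \left(\left(3 + \frac{1}{28} \cdot 1\right) - 4\right) - 2 = \left(\left(3 + \frac{1}{28}\right) - 4\right) - 2 = \left(\frac{85}{28} - 4\right) - 2 = - \frac{27}{28} - 2 = - \frac{83}{28}$)
$m = - \frac{83}{28} \approx -2.9643$
$\left(\left(3 + \left(6 - -1\right)\right)^{2} + m\right)^{2} = \left(\left(3 + \left(6 - -1\right)\right)^{2} - \frac{83}{28}\right)^{2} = \left(\left(3 + \left(6 + 1\right)\right)^{2} - \frac{83}{28}\right)^{2} = \left(\left(3 + 7\right)^{2} - \frac{83}{28}\right)^{2} = \left(10^{2} - \frac{83}{28}\right)^{2} = \left(100 - \frac{83}{28}\right)^{2} = \left(\frac{2717}{28}\right)^{2} = \frac{7382089}{784}$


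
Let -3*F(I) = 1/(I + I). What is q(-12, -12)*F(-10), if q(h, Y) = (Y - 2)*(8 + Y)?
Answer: 14/15 ≈ 0.93333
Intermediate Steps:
q(h, Y) = (-2 + Y)*(8 + Y)
F(I) = -1/(6*I) (F(I) = -1/(3*(I + I)) = -1/(2*I)/3 = -1/(6*I))
q(-12, -12)*F(-10) = (-16 + (-12)² + 6*(-12))*(-⅙/(-10)) = (-16 + 144 - 72)*(-⅙*(-⅒)) = 56*(1/60) = 14/15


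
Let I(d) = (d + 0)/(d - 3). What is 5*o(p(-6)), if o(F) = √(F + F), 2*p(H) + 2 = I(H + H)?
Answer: I*√30 ≈ 5.4772*I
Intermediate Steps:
I(d) = d/(-3 + d)
p(H) = -1 + H/(-3 + 2*H) (p(H) = -1 + ((H + H)/(-3 + (H + H)))/2 = -1 + ((2*H)/(-3 + 2*H))/2 = -1 + (2*H/(-3 + 2*H))/2 = -1 + H/(-3 + 2*H))
o(F) = √2*√F (o(F) = √(2*F) = √2*√F)
5*o(p(-6)) = 5*(√2*√((3 - 1*(-6))/(-3 + 2*(-6)))) = 5*(√2*√((3 + 6)/(-3 - 12))) = 5*(√2*√(9/(-15))) = 5*(√2*√(-1/15*9)) = 5*(√2*√(-⅗)) = 5*(√2*(I*√15/5)) = 5*(I*√30/5) = I*√30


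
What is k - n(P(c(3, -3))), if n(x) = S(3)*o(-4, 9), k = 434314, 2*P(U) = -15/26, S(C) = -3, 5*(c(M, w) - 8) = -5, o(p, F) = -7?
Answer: 434293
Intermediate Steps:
c(M, w) = 7 (c(M, w) = 8 + (⅕)*(-5) = 8 - 1 = 7)
P(U) = -15/52 (P(U) = (-15/26)/2 = (-15*1/26)/2 = (½)*(-15/26) = -15/52)
n(x) = 21 (n(x) = -3*(-7) = 21)
k - n(P(c(3, -3))) = 434314 - 1*21 = 434314 - 21 = 434293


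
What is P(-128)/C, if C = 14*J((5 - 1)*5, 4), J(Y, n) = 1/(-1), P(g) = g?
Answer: 64/7 ≈ 9.1429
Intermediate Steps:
J(Y, n) = -1 (J(Y, n) = 1*(-1) = -1)
C = -14 (C = 14*(-1) = -14)
P(-128)/C = -128/(-14) = -128*(-1/14) = 64/7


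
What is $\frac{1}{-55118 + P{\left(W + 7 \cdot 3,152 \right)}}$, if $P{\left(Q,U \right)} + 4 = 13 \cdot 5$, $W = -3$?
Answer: $- \frac{1}{55057} \approx -1.8163 \cdot 10^{-5}$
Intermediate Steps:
$P{\left(Q,U \right)} = 61$ ($P{\left(Q,U \right)} = -4 + 13 \cdot 5 = -4 + 65 = 61$)
$\frac{1}{-55118 + P{\left(W + 7 \cdot 3,152 \right)}} = \frac{1}{-55118 + 61} = \frac{1}{-55057} = - \frac{1}{55057}$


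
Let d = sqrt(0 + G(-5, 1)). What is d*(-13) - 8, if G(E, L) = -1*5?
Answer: -8 - 13*I*sqrt(5) ≈ -8.0 - 29.069*I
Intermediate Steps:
G(E, L) = -5
d = I*sqrt(5) (d = sqrt(0 - 5) = sqrt(-5) = I*sqrt(5) ≈ 2.2361*I)
d*(-13) - 8 = (I*sqrt(5))*(-13) - 8 = -13*I*sqrt(5) - 8 = -8 - 13*I*sqrt(5)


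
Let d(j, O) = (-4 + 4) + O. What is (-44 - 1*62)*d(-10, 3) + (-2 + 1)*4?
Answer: -322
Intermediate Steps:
d(j, O) = O (d(j, O) = 0 + O = O)
(-44 - 1*62)*d(-10, 3) + (-2 + 1)*4 = (-44 - 1*62)*3 + (-2 + 1)*4 = (-44 - 62)*3 - 1*4 = -106*3 - 4 = -318 - 4 = -322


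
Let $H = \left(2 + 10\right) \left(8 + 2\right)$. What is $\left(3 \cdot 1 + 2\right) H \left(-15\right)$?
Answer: $-9000$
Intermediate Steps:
$H = 120$ ($H = 12 \cdot 10 = 120$)
$\left(3 \cdot 1 + 2\right) H \left(-15\right) = \left(3 \cdot 1 + 2\right) 120 \left(-15\right) = \left(3 + 2\right) 120 \left(-15\right) = 5 \cdot 120 \left(-15\right) = 600 \left(-15\right) = -9000$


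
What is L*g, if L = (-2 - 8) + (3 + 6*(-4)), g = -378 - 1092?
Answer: 45570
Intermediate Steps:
g = -1470
L = -31 (L = -10 + (3 - 24) = -10 - 21 = -31)
L*g = -31*(-1470) = 45570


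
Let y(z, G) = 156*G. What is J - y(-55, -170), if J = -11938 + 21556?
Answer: 36138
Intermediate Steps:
J = 9618
J - y(-55, -170) = 9618 - 156*(-170) = 9618 - 1*(-26520) = 9618 + 26520 = 36138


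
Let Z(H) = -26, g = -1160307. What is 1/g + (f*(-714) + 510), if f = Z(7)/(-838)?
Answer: 237176032837/486168633 ≈ 487.85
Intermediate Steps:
f = 13/419 (f = -26/(-838) = -26*(-1/838) = 13/419 ≈ 0.031026)
1/g + (f*(-714) + 510) = 1/(-1160307) + ((13/419)*(-714) + 510) = -1/1160307 + (-9282/419 + 510) = -1/1160307 + 204408/419 = 237176032837/486168633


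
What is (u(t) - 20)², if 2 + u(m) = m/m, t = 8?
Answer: 441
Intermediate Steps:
u(m) = -1 (u(m) = -2 + m/m = -2 + 1 = -1)
(u(t) - 20)² = (-1 - 20)² = (-21)² = 441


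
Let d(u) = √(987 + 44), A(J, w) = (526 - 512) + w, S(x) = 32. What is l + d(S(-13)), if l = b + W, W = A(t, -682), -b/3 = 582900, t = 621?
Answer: -1749368 + √1031 ≈ -1.7493e+6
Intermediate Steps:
A(J, w) = 14 + w
d(u) = √1031
b = -1748700 (b = -3*582900 = -1748700)
W = -668 (W = 14 - 682 = -668)
l = -1749368 (l = -1748700 - 668 = -1749368)
l + d(S(-13)) = -1749368 + √1031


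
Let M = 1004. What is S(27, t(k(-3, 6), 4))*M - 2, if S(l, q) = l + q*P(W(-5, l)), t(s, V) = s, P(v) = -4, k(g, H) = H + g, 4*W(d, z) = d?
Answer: 15058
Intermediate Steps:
W(d, z) = d/4
S(l, q) = l - 4*q (S(l, q) = l + q*(-4) = l - 4*q)
S(27, t(k(-3, 6), 4))*M - 2 = (27 - 4*(6 - 3))*1004 - 2 = (27 - 4*3)*1004 - 2 = (27 - 12)*1004 - 2 = 15*1004 - 2 = 15060 - 2 = 15058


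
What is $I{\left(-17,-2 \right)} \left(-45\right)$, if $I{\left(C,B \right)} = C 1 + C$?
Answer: $1530$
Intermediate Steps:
$I{\left(C,B \right)} = 2 C$ ($I{\left(C,B \right)} = C + C = 2 C$)
$I{\left(-17,-2 \right)} \left(-45\right) = 2 \left(-17\right) \left(-45\right) = \left(-34\right) \left(-45\right) = 1530$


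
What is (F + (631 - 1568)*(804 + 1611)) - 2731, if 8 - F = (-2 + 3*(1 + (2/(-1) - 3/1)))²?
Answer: -2265774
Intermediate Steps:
F = -188 (F = 8 - (-2 + 3*(1 + (2/(-1) - 3/1)))² = 8 - (-2 + 3*(1 + (2*(-1) - 3*1)))² = 8 - (-2 + 3*(1 + (-2 - 3)))² = 8 - (-2 + 3*(1 - 5))² = 8 - (-2 + 3*(-4))² = 8 - (-2 - 12)² = 8 - 1*(-14)² = 8 - 1*196 = 8 - 196 = -188)
(F + (631 - 1568)*(804 + 1611)) - 2731 = (-188 + (631 - 1568)*(804 + 1611)) - 2731 = (-188 - 937*2415) - 2731 = (-188 - 2262855) - 2731 = -2263043 - 2731 = -2265774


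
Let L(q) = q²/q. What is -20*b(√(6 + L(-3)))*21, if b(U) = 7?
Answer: -2940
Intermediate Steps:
L(q) = q
-20*b(√(6 + L(-3)))*21 = -20*7*21 = -140*21 = -2940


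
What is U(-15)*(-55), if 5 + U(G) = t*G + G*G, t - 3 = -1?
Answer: -10450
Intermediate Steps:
t = 2 (t = 3 - 1 = 2)
U(G) = -5 + G**2 + 2*G (U(G) = -5 + (2*G + G*G) = -5 + (2*G + G**2) = -5 + (G**2 + 2*G) = -5 + G**2 + 2*G)
U(-15)*(-55) = (-5 + (-15)**2 + 2*(-15))*(-55) = (-5 + 225 - 30)*(-55) = 190*(-55) = -10450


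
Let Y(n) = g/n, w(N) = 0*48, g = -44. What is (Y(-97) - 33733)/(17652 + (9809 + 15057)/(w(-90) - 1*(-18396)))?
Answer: -30096380286/15750426313 ≈ -1.9108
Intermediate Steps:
w(N) = 0
Y(n) = -44/n
(Y(-97) - 33733)/(17652 + (9809 + 15057)/(w(-90) - 1*(-18396))) = (-44/(-97) - 33733)/(17652 + (9809 + 15057)/(0 - 1*(-18396))) = (-44*(-1/97) - 33733)/(17652 + 24866/(0 + 18396)) = (44/97 - 33733)/(17652 + 24866/18396) = -3272057/(97*(17652 + 24866*(1/18396))) = -3272057/(97*(17652 + 12433/9198)) = -3272057/(97*162375529/9198) = -3272057/97*9198/162375529 = -30096380286/15750426313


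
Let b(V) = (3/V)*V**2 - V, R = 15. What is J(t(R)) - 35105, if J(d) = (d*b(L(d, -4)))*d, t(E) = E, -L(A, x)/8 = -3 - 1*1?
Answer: -20705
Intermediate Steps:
L(A, x) = 32 (L(A, x) = -8*(-3 - 1*1) = -8*(-3 - 1) = -8*(-4) = 32)
b(V) = 2*V (b(V) = 3*V - V = 2*V)
J(d) = 64*d**2 (J(d) = (d*(2*32))*d = (d*64)*d = (64*d)*d = 64*d**2)
J(t(R)) - 35105 = 64*15**2 - 35105 = 64*225 - 35105 = 14400 - 35105 = -20705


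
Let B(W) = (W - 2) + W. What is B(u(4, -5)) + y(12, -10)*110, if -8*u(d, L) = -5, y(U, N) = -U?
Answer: -5283/4 ≈ -1320.8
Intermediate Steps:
u(d, L) = 5/8 (u(d, L) = -⅛*(-5) = 5/8)
B(W) = -2 + 2*W (B(W) = (-2 + W) + W = -2 + 2*W)
B(u(4, -5)) + y(12, -10)*110 = (-2 + 2*(5/8)) - 1*12*110 = (-2 + 5/4) - 12*110 = -¾ - 1320 = -5283/4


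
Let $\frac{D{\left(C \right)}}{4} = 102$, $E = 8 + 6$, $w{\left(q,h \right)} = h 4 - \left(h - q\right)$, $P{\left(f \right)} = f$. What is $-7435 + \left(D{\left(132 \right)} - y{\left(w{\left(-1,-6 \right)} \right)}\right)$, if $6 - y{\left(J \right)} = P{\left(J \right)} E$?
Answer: $-7299$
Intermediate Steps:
$w{\left(q,h \right)} = q + 3 h$ ($w{\left(q,h \right)} = 4 h - \left(h - q\right) = q + 3 h$)
$E = 14$
$D{\left(C \right)} = 408$ ($D{\left(C \right)} = 4 \cdot 102 = 408$)
$y{\left(J \right)} = 6 - 14 J$ ($y{\left(J \right)} = 6 - J 14 = 6 - 14 J$)
$-7435 + \left(D{\left(132 \right)} - y{\left(w{\left(-1,-6 \right)} \right)}\right) = -7435 + \left(408 - \left(6 - 14 \left(-1 + 3 \left(-6\right)\right)\right)\right) = -7435 + \left(408 - \left(6 - 14 \left(-1 - 18\right)\right)\right) = -7435 + \left(408 - \left(6 - -266\right)\right) = -7435 + \left(408 - \left(6 + 266\right)\right) = -7435 + \left(408 - 272\right) = -7435 + 136 = -7299$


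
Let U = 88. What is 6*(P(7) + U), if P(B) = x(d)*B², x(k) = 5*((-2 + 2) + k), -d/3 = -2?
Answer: 9348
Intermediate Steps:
d = 6 (d = -3*(-2) = 6)
x(k) = 5*k (x(k) = 5*(0 + k) = 5*k)
P(B) = 30*B² (P(B) = (5*6)*B² = 30*B²)
6*(P(7) + U) = 6*(30*7² + 88) = 6*(30*49 + 88) = 6*(1470 + 88) = 6*1558 = 9348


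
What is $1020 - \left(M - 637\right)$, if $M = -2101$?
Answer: $3758$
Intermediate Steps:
$1020 - \left(M - 637\right) = 1020 - \left(-2101 - 637\right) = 1020 - -2738 = 1020 + 2738 = 3758$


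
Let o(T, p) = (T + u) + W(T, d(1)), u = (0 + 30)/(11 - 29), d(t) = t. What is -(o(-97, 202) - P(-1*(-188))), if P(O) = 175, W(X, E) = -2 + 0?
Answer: 827/3 ≈ 275.67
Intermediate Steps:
W(X, E) = -2
u = -5/3 (u = 30/(-18) = 30*(-1/18) = -5/3 ≈ -1.6667)
o(T, p) = -11/3 + T (o(T, p) = (T - 5/3) - 2 = (-5/3 + T) - 2 = -11/3 + T)
-(o(-97, 202) - P(-1*(-188))) = -((-11/3 - 97) - 1*175) = -(-302/3 - 175) = -1*(-827/3) = 827/3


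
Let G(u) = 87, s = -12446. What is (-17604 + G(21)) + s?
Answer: -29963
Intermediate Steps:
(-17604 + G(21)) + s = (-17604 + 87) - 12446 = -17517 - 12446 = -29963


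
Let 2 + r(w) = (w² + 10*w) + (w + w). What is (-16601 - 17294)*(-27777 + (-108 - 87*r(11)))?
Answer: 1685327190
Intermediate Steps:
r(w) = -2 + w² + 12*w (r(w) = -2 + ((w² + 10*w) + (w + w)) = -2 + ((w² + 10*w) + 2*w) = -2 + (w² + 12*w) = -2 + w² + 12*w)
(-16601 - 17294)*(-27777 + (-108 - 87*r(11))) = (-16601 - 17294)*(-27777 + (-108 - 87*(-2 + 11² + 12*11))) = -33895*(-27777 + (-108 - 87*(-2 + 121 + 132))) = -33895*(-27777 + (-108 - 87*251)) = -33895*(-27777 + (-108 - 21837)) = -33895*(-27777 - 21945) = -33895*(-49722) = 1685327190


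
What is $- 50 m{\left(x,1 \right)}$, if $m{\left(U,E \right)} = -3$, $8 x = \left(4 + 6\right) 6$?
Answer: $150$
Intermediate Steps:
$x = \frac{15}{2}$ ($x = \frac{\left(4 + 6\right) 6}{8} = \frac{10 \cdot 6}{8} = \frac{1}{8} \cdot 60 = \frac{15}{2} \approx 7.5$)
$- 50 m{\left(x,1 \right)} = \left(-50\right) \left(-3\right) = 150$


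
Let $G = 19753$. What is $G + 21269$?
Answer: $41022$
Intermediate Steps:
$G + 21269 = 19753 + 21269 = 41022$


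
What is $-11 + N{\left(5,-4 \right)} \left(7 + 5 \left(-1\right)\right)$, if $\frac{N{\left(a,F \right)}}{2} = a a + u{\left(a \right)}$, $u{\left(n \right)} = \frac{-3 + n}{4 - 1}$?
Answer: $\frac{275}{3} \approx 91.667$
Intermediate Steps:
$u{\left(n \right)} = -1 + \frac{n}{3}$ ($u{\left(n \right)} = \frac{-3 + n}{3} = \left(-3 + n\right) \frac{1}{3} = -1 + \frac{n}{3}$)
$N{\left(a,F \right)} = -2 + 2 a^{2} + \frac{2 a}{3}$ ($N{\left(a,F \right)} = 2 \left(a a + \left(-1 + \frac{a}{3}\right)\right) = 2 \left(a^{2} + \left(-1 + \frac{a}{3}\right)\right) = 2 \left(-1 + a^{2} + \frac{a}{3}\right) = -2 + 2 a^{2} + \frac{2 a}{3}$)
$-11 + N{\left(5,-4 \right)} \left(7 + 5 \left(-1\right)\right) = -11 + \left(-2 + 2 \cdot 5^{2} + \frac{2}{3} \cdot 5\right) \left(7 + 5 \left(-1\right)\right) = -11 + \left(-2 + 2 \cdot 25 + \frac{10}{3}\right) \left(7 - 5\right) = -11 + \left(-2 + 50 + \frac{10}{3}\right) 2 = -11 + \frac{154}{3} \cdot 2 = -11 + \frac{308}{3} = \frac{275}{3}$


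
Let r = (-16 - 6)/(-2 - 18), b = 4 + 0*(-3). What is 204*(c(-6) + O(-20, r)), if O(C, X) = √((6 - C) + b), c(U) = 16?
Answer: 3264 + 204*√30 ≈ 4381.4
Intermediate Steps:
b = 4 (b = 4 + 0 = 4)
r = 11/10 (r = -22/(-20) = -22*(-1/20) = 11/10 ≈ 1.1000)
O(C, X) = √(10 - C) (O(C, X) = √((6 - C) + 4) = √(10 - C))
204*(c(-6) + O(-20, r)) = 204*(16 + √(10 - 1*(-20))) = 204*(16 + √(10 + 20)) = 204*(16 + √30) = 3264 + 204*√30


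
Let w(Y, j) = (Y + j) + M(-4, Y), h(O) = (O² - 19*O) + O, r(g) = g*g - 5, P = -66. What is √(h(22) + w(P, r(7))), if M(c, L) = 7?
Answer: √73 ≈ 8.5440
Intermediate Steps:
r(g) = -5 + g² (r(g) = g² - 5 = -5 + g²)
h(O) = O² - 18*O
w(Y, j) = 7 + Y + j (w(Y, j) = (Y + j) + 7 = 7 + Y + j)
√(h(22) + w(P, r(7))) = √(22*(-18 + 22) + (7 - 66 + (-5 + 7²))) = √(22*4 + (7 - 66 + (-5 + 49))) = √(88 + (7 - 66 + 44)) = √(88 - 15) = √73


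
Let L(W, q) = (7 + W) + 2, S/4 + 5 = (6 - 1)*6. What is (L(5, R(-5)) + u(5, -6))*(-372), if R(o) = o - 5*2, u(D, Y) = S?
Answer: -42408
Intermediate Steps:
S = 100 (S = -20 + 4*((6 - 1)*6) = -20 + 4*(5*6) = -20 + 4*30 = -20 + 120 = 100)
u(D, Y) = 100
R(o) = -10 + o (R(o) = o - 10 = -10 + o)
L(W, q) = 9 + W
(L(5, R(-5)) + u(5, -6))*(-372) = ((9 + 5) + 100)*(-372) = (14 + 100)*(-372) = 114*(-372) = -42408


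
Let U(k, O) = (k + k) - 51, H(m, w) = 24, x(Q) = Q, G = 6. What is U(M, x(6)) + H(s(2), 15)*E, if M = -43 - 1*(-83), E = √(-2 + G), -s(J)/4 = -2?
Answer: 77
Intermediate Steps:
s(J) = 8 (s(J) = -4*(-2) = 8)
E = 2 (E = √(-2 + 6) = √4 = 2)
M = 40 (M = -43 + 83 = 40)
U(k, O) = -51 + 2*k (U(k, O) = 2*k - 51 = -51 + 2*k)
U(M, x(6)) + H(s(2), 15)*E = (-51 + 2*40) + 24*2 = (-51 + 80) + 48 = 29 + 48 = 77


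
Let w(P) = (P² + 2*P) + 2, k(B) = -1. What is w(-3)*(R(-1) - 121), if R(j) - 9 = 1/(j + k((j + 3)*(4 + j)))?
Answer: -1125/2 ≈ -562.50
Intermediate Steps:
R(j) = 9 + 1/(-1 + j) (R(j) = 9 + 1/(j - 1) = 9 + 1/(-1 + j))
w(P) = 2 + P² + 2*P
w(-3)*(R(-1) - 121) = (2 + (-3)² + 2*(-3))*((-8 + 9*(-1))/(-1 - 1) - 121) = (2 + 9 - 6)*((-8 - 9)/(-2) - 121) = 5*(-½*(-17) - 121) = 5*(17/2 - 121) = 5*(-225/2) = -1125/2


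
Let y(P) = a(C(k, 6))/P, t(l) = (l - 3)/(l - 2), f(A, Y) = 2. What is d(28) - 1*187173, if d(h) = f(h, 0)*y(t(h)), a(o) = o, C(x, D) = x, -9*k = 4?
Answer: -42114133/225 ≈ -1.8717e+5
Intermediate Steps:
k = -4/9 (k = -⅑*4 = -4/9 ≈ -0.44444)
t(l) = (-3 + l)/(-2 + l)
y(P) = -4/(9*P)
d(h) = -8*(-2 + h)/(9*(-3 + h)) (d(h) = 2*(-4*(-2 + h)/(-3 + h)/9) = 2*(-4*(-2 + h)/(9*(-3 + h))) = -8*(-2 + h)/(9*(-3 + h)))
d(28) - 1*187173 = 8*(2 - 1*28)/(9*(-3 + 28)) - 1*187173 = (8/9)*(2 - 28)/25 - 187173 = (8/9)*(1/25)*(-26) - 187173 = -208/225 - 187173 = -42114133/225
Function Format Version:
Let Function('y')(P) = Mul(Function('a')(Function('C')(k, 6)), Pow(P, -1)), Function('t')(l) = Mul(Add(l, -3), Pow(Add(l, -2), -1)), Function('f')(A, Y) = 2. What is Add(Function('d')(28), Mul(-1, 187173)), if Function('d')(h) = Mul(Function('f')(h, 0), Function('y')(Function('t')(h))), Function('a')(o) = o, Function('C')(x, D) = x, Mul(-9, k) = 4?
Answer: Rational(-42114133, 225) ≈ -1.8717e+5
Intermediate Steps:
k = Rational(-4, 9) (k = Mul(Rational(-1, 9), 4) = Rational(-4, 9) ≈ -0.44444)
Function('t')(l) = Mul(Pow(Add(-2, l), -1), Add(-3, l)) (Function('t')(l) = Mul(Add(-3, l), Pow(Add(-2, l), -1)) = Mul(Pow(Add(-2, l), -1), Add(-3, l)))
Function('y')(P) = Mul(Rational(-4, 9), Pow(P, -1))
Function('d')(h) = Mul(Rational(-8, 9), Pow(Add(-3, h), -1), Add(-2, h)) (Function('d')(h) = Mul(2, Mul(Rational(-4, 9), Pow(Mul(Pow(Add(-2, h), -1), Add(-3, h)), -1))) = Mul(2, Mul(Rational(-4, 9), Mul(Pow(Add(-3, h), -1), Add(-2, h)))) = Mul(2, Mul(Rational(-4, 9), Pow(Add(-3, h), -1), Add(-2, h))) = Mul(Rational(-8, 9), Pow(Add(-3, h), -1), Add(-2, h)))
Add(Function('d')(28), Mul(-1, 187173)) = Add(Mul(Rational(8, 9), Pow(Add(-3, 28), -1), Add(2, Mul(-1, 28))), Mul(-1, 187173)) = Add(Mul(Rational(8, 9), Pow(25, -1), Add(2, -28)), -187173) = Add(Mul(Rational(8, 9), Rational(1, 25), -26), -187173) = Add(Rational(-208, 225), -187173) = Rational(-42114133, 225)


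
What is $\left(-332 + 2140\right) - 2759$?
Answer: $-951$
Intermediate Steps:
$\left(-332 + 2140\right) - 2759 = 1808 - 2759 = -951$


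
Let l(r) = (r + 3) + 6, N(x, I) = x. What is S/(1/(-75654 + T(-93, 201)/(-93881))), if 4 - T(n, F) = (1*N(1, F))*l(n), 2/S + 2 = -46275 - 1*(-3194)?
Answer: 14204946524/4044675123 ≈ 3.5120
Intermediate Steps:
S = -2/43083 (S = 2/(-2 + (-46275 - 1*(-3194))) = 2/(-2 + (-46275 + 3194)) = 2/(-2 - 43081) = 2/(-43083) = 2*(-1/43083) = -2/43083 ≈ -4.6422e-5)
l(r) = 9 + r (l(r) = (3 + r) + 6 = 9 + r)
T(n, F) = -5 - n (T(n, F) = 4 - 1*1*(9 + n) = 4 - (9 + n) = 4 + (-9 - n) = -5 - n)
S/(1/(-75654 + T(-93, 201)/(-93881))) = -2/(43083*(1/(-75654 + (-5 - 1*(-93))/(-93881)))) = -2/(43083*(1/(-75654 + (-5 + 93)*(-1/93881)))) = -2/(43083*(1/(-75654 + 88*(-1/93881)))) = -2/(43083*(1/(-75654 - 88/93881))) = -2/(43083*(1/(-7102473262/93881))) = -2/(43083*(-93881/7102473262)) = -2/43083*(-7102473262/93881) = 14204946524/4044675123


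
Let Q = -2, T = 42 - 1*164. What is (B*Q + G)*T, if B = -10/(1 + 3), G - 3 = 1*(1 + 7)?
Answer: -1952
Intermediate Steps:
G = 11 (G = 3 + 1*(1 + 7) = 3 + 1*8 = 3 + 8 = 11)
T = -122 (T = 42 - 164 = -122)
B = -5/2 (B = -10/4 = (¼)*(-10) = -5/2 ≈ -2.5000)
(B*Q + G)*T = (-5/2*(-2) + 11)*(-122) = (5 + 11)*(-122) = 16*(-122) = -1952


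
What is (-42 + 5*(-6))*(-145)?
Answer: 10440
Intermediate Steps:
(-42 + 5*(-6))*(-145) = (-42 - 30)*(-145) = -72*(-145) = 10440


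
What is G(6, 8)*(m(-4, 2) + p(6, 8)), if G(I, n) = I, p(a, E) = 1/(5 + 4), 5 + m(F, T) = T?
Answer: -52/3 ≈ -17.333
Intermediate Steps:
m(F, T) = -5 + T
p(a, E) = 1/9
G(6, 8)*(m(-4, 2) + p(6, 8)) = 6*((-5 + 2) + 1/9) = 6*(-3 + 1/9) = 6*(-26/9) = -52/3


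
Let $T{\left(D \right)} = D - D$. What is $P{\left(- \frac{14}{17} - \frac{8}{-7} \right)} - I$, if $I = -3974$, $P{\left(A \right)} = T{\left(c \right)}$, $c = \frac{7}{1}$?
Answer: $3974$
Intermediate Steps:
$c = 7$ ($c = 7 \cdot 1 = 7$)
$T{\left(D \right)} = 0$
$P{\left(A \right)} = 0$
$P{\left(- \frac{14}{17} - \frac{8}{-7} \right)} - I = 0 - -3974 = 0 + 3974 = 3974$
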